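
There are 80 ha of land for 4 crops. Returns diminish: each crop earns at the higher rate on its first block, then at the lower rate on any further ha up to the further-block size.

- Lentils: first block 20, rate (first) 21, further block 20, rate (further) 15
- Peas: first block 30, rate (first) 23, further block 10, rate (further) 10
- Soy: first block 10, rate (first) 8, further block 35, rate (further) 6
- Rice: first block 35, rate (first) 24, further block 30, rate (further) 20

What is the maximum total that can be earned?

Rank every tier by rate: Rice/tier1 24 > Peas/tier1 23 > Lentils/tier1 21 > Rice/tier2 20 > Lentils/tier2 15 > Peas/tier2 10 > Soy/tier1 8 > Soy/tier2 6.
Rice tier1 at 24: fill all 35 ; 45 left.
Fill Peas tier1 block (30 at 23) ; 15 left.
Lentils/tier1: +15 of 20 at 21; pool empty.
Total = 24×35 + 23×30 + 21×15 = 1845.

1845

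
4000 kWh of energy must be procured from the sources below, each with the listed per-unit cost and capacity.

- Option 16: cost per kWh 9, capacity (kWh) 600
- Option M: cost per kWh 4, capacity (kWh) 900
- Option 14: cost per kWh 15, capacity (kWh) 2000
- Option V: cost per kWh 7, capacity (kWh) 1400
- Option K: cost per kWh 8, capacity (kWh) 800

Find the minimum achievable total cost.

Cheapest first:
Option M at 4: take all 900 kWh → 3100 still needed.
Take 1400 from Option V at 7 → need 1700 more.
Option K (8): use full 800 → 900 kWh to go.
Option 16 (9): use full 600 → 300 kWh to go.
Option 14 at 15: take 300 of its 2000 → requirement met.
Cost = 900×4 + 1400×7 + 800×8 + 600×9 + 300×15 = 29700.

29700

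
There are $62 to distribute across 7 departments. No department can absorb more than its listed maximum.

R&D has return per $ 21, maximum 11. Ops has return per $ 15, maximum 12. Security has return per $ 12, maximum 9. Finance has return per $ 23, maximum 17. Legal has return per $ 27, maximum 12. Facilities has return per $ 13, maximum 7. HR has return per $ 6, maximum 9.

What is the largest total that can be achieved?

1253

Order the departments by return per $: Legal 27 > Finance 23 > R&D 21 > Ops 15 > Facilities 13 > Security 12 > HR 6.
Legal takes 12 to reach its cap of 12 ; 50 left.
Finance takes 17 to reach its cap of 17 ; 33 left.
R&D: +11 to 11 (cap) ; 22 left.
Ops takes 12 to reach its cap of 12 ; 10 left.
Facilities: +7 to 7 (cap) ; 3 left.
Security has room for 9 but only 3 remain, so it gets 3.
Total = 21×11 + 15×12 + 12×3 + 23×17 + 27×12 + 13×7 = 1253.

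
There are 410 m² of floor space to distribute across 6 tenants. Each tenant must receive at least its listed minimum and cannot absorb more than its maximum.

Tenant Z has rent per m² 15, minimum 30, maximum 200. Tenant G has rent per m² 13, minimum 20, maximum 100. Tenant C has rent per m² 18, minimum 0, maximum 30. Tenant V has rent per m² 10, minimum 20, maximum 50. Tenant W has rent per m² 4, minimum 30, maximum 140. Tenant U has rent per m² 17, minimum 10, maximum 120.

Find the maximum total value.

Meeting every minimum uses 30+20+0+20+30+10 = 110 m², leaving 300.
Highest rent per m² first: Tenant C 18 > Tenant U 17 > Tenant Z 15 > Tenant G 13 > Tenant V 10 > Tenant W 4.
Tenant C: +30 to 30 (cap) — 270 left.
Give Tenant U 110 more to hit its cap of 120 — 160 left.
Only 160 left; Tenant Z takes them to reach 190.
Total = 15×190 + 13×20 + 18×30 + 10×20 + 4×30 + 17×120 = 6010.

6010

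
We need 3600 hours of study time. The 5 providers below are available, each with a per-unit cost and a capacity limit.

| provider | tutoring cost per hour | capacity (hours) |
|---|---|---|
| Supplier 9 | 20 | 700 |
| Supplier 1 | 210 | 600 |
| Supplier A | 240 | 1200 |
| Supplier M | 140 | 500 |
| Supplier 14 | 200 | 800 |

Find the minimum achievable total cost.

Use providers in increasing cost order.
Supplier 9 (20): use full 700 — 2900 hours to go.
Supplier M (140): use full 500 — 2400 hours to go.
Supplier 14 at 200: take all 800 hours — 1600 still needed.
Supplier 1 (210): use full 600 — 1000 hours to go.
Take 1000 from Supplier A at 240 to finish.
Cost = 700×20 + 500×140 + 800×200 + 600×210 + 1000×240 = 610000.

610000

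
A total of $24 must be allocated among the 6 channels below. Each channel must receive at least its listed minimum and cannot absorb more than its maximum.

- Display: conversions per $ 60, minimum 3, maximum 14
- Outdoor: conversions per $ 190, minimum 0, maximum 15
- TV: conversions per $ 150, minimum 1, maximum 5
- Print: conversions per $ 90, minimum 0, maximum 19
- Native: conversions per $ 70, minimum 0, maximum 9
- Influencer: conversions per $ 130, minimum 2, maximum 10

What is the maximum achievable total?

3890

Meeting every minimum uses 3+0+1+0+0+2 = 6 $, leaving 18.
Order the channels by conversions per $: Outdoor 190 > TV 150 > Influencer 130 > Print 90 > Native 70 > Display 60.
Outdoor takes 15 more to reach its cap of 15 → 3 left.
TV: +3 (room for 4) → 4. Pool exhausted.
Total = 60×3 + 190×15 + 150×4 + 130×2 = 3890.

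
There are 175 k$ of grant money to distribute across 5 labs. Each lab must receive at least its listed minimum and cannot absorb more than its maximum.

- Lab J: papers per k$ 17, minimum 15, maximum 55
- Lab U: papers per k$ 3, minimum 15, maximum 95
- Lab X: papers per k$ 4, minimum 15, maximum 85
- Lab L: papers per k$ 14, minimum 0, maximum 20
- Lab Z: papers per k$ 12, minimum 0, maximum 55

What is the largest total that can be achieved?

2040

Meeting every minimum uses 15+15+15+0+0 = 45 k$, leaving 130.
Highest papers per k$ first: Lab J 17 > Lab L 14 > Lab Z 12 > Lab X 4 > Lab U 3.
Lab J: +40 to 55 (cap) — 90 left.
Lab L: +20 to 20 (cap) — 70 left.
Lab Z takes 55 more to reach its cap of 55 — 15 left.
Only 15 left; Lab X takes them to reach 30.
Total = 17×55 + 3×15 + 4×30 + 14×20 + 12×55 = 2040.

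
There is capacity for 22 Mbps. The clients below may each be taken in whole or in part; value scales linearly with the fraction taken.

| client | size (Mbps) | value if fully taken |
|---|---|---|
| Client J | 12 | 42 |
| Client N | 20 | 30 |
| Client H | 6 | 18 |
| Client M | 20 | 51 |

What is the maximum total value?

Best value per unit of size first: Client J 42/12≈3.5, Client H 18/6≈3, Client M 51/20≈2.55, Client N 30/20≈1.5.
All 12 Mbps of Client J fit (value 42) ; 10 remain.
Client H: take in full, 6 Mbps for value 18 ; 4 left.
Only 4 Mbps remain; take 4/20 of Client M for value 51×4/20 = 10.2.
Total value = 70.2.

70.2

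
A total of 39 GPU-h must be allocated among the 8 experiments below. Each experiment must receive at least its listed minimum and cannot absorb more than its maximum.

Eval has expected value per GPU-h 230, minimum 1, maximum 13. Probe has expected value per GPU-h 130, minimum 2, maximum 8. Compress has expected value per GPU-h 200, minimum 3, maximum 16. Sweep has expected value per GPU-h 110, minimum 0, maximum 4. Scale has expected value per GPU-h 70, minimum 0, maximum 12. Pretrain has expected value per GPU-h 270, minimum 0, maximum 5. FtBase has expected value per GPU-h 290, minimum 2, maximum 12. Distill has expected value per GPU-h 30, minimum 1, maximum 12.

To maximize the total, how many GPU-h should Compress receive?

6

Meeting every minimum uses 1+2+3+0+0+0+2+1 = 9 GPU-h, leaving 30.
Order the experiments by expected value per GPU-h: FtBase 290 > Pretrain 270 > Eval 230 > Compress 200 > Probe 130 > Sweep 110 > Scale 70 > Distill 30.
Give FtBase 10 more to hit its cap of 12 — 20 left.
Pretrain takes 5 more to reach its cap of 5 — 15 left.
Give Eval 12 more to hit its cap of 13 — 3 left.
Only 3 left; Compress takes them to reach 6.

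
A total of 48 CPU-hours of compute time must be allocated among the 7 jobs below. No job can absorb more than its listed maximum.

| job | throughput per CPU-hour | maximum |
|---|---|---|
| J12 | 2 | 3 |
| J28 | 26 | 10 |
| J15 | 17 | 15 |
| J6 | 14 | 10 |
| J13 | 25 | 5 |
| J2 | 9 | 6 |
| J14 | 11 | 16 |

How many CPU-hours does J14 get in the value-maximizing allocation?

8

Highest throughput per CPU-hour first: J28 26 > J13 25 > J15 17 > J6 14 > J14 11 > J2 9 > J12 2.
J28: +10 to 10 (cap) ; 38 left.
Give J13 5 to hit its cap of 5 ; 33 left.
Give J15 15 to hit its cap of 15 ; 18 left.
Give J6 10 to hit its cap of 10 ; 8 left.
Only 8 left; J14 takes them to reach 8.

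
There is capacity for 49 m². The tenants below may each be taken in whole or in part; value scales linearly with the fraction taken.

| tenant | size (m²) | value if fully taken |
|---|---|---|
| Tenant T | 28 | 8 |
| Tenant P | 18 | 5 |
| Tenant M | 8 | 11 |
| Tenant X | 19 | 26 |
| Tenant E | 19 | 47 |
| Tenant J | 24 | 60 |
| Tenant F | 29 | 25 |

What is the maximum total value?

Best value per unit of size first: Tenant J 60/24≈2.5, Tenant E 47/19≈2.47, Tenant M 11/8≈1.38, Tenant X 26/19≈1.37, Tenant F 25/29≈0.862, Tenant T 8/28≈0.286, Tenant P 5/18≈0.278.
Take all of Tenant J (24 m², value 60) → 25 m² left.
All 19 m² of Tenant E fit (value 47) → 6 remain.
Only 6 m² remain; take 6/8 of Tenant M for value 11×6/8 = 8.25.
Total value = 115.25.

115.25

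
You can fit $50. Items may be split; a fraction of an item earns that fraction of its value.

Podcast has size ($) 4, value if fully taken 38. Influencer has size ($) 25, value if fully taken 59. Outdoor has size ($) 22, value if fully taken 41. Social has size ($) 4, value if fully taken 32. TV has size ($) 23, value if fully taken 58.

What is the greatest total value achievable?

172.84

Best value per unit of size first: Podcast 38/4≈9.5, Social 32/4≈8, TV 58/23≈2.52, Influencer 59/25≈2.36, Outdoor 41/22≈1.86.
Podcast: take in full, 4 $ for value 38 — 46 left.
All 4 $ of Social fit (value 32) — 42 remain.
Take all of TV (23 $, value 58) — 19 $ left.
19 $ left: a 19/25 share of Influencer gives 59×19/25 = 44.84.
Total value = 172.84.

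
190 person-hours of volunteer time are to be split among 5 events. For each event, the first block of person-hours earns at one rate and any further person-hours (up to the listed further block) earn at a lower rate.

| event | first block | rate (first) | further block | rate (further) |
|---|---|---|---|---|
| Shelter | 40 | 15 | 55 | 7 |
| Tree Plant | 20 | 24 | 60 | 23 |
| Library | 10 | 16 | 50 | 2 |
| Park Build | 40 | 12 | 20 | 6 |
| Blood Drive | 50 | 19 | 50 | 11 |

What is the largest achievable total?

3690

Treat each block as its own option and order by rate: Tree Plant/first 24 > Tree Plant/second 23 > Blood Drive/first 19 > Library/first 16 > Shelter/first 15 > Park Build/first 12 > Blood Drive/second 11 > Shelter/second 7 > Park Build/second 6 > Library/second 2.
Tree Plant/first (24): +20 ; 170 left.
Tree Plant second at 23: fill all 60 ; 110 left.
Blood Drive first at 19: fill all 50 ; 60 left.
Library first at 16: fill all 10 ; 50 left.
Shelter first at 15: fill all 40 ; 10 left.
Park Build/first: +10 of 40 at 12; pool empty.
Total = 24×20 + 23×60 + 19×50 + 16×10 + 15×40 + 12×10 = 3690.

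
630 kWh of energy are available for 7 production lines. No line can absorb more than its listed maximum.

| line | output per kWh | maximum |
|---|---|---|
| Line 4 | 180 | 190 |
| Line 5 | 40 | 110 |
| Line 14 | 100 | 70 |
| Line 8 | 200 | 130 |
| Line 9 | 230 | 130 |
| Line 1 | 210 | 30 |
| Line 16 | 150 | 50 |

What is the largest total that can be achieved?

Rank by output per kWh: Line 9 230 > Line 1 210 > Line 8 200 > Line 4 180 > Line 16 150 > Line 14 100 > Line 5 40.
Give Line 9 130 to hit its cap of 130 ; 500 left.
Give Line 1 30 to hit its cap of 30 ; 470 left.
Give Line 8 130 to hit its cap of 130 ; 340 left.
Give Line 4 190 to hit its cap of 190 ; 150 left.
Line 16 takes 50 to reach its cap of 50 ; 100 left.
Line 14 takes 70 to reach its cap of 70 ; 30 left.
Only 30 left; Line 5 takes them to reach 30.
Total = 180×190 + 40×30 + 100×70 + 200×130 + 230×130 + 210×30 + 150×50 = 112100.

112100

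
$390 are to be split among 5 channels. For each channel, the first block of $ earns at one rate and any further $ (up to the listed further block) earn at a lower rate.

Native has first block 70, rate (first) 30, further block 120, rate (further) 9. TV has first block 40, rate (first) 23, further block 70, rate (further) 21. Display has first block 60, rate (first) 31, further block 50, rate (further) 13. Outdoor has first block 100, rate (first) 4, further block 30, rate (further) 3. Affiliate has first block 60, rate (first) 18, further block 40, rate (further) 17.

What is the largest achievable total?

8760

Treat each block as its own option and order by rate: Display/tier1 31 > Native/tier1 30 > TV/tier1 23 > TV/tier2 21 > Affiliate/tier1 18 > Affiliate/tier2 17 > Display/tier2 13 > Native/tier2 9 > Outdoor/tier1 4 > Outdoor/tier2 3.
Fill Display tier1 block (60 at 31) ; 330 left.
Native tier1 at 30: fill all 70 ; 260 left.
TV tier1 at 23: fill all 40 ; 220 left.
Fill TV tier2 block (70 at 21) ; 150 left.
Affiliate/tier1 (18): +60 ; 90 left.
Fill Affiliate tier2 block (40 at 17) ; 50 left.
Fill Display tier2 block (50 at 13) ; 0 left.
Total = 31×60 + 30×70 + 23×40 + 21×70 + 18×60 + 17×40 + 13×50 = 8760.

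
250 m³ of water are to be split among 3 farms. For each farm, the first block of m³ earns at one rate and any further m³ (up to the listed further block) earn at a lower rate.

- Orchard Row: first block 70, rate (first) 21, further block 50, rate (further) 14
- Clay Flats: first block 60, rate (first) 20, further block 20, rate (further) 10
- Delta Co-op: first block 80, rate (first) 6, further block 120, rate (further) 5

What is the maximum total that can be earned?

3870

Treat each block as its own option and order by rate: Orchard Row/tier1 21 > Clay Flats/tier1 20 > Orchard Row/tier2 14 > Clay Flats/tier2 10 > Delta Co-op/tier1 6 > Delta Co-op/tier2 5.
Orchard Row tier1 at 21: fill all 70 → 180 left.
Fill Clay Flats tier1 block (60 at 20) → 120 left.
Orchard Row/tier2 (14): +50 → 70 left.
Clay Flats/tier2 (10): +20 → 50 left.
50 remain; put them into Delta Co-op tier1 at 6.
Total = 21×70 + 20×60 + 14×50 + 10×20 + 6×50 = 3870.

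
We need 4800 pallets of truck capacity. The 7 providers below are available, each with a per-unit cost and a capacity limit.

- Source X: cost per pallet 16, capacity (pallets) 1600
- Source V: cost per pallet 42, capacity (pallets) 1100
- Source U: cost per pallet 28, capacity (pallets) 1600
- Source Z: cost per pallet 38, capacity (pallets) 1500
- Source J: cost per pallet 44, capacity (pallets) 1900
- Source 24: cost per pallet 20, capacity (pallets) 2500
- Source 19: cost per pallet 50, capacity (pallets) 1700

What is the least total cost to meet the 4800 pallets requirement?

Use providers in increasing cost order.
Source X (16): use full 1600 → 3200 pallets to go.
Source 24 at 20: take all 2500 pallets → 700 still needed.
Source U (28): take the remaining 700 → done.
Source Z, Source V, Source J, Source 19: unused.
Cost = 1600×16 + 2500×20 + 700×28 = 95200.

95200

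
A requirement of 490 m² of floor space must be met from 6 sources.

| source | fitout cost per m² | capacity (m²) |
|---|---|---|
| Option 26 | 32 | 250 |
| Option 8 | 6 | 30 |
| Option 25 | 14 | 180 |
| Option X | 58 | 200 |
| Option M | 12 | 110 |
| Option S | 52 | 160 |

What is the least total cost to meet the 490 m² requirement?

Use sources in increasing cost order.
Take 30 from Option 8 at 6 ; need 460 more.
Take 110 from Option M at 12 ; need 350 more.
Take 180 from Option 25 at 14 ; need 170 more.
Option 26 at 32: take 170 of its 250 ; requirement met.
Option S, Option X: unused.
Cost = 30×6 + 110×12 + 180×14 + 170×32 = 9460.

9460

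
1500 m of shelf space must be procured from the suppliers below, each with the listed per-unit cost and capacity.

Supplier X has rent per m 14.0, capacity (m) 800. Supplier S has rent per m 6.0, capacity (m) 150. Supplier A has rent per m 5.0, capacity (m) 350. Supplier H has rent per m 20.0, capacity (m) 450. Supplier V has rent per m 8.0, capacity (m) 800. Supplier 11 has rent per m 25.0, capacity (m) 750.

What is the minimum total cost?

11850

Use suppliers in increasing cost order.
Supplier A at 5.0: take all 350 m — 1150 still needed.
Supplier S (6.0): use full 150 — 1000 m to go.
Take 800 from Supplier V at 8.0 — need 200 more.
Take 200 from Supplier X at 14.0 to finish.
Supplier H, Supplier 11: unused.
Cost = 350×5.0 + 150×6.0 + 800×8.0 + 200×14.0 = 11850.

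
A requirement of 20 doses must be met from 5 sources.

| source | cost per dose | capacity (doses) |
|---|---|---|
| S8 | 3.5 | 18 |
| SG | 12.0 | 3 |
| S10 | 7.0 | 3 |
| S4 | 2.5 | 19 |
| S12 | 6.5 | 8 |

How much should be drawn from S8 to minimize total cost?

1

Fill from the cheapest source first.
S4 (2.5): use full 19 ; 1 doses to go.
S8 (3.5): take the remaining 1 ; done.
S12, S10, SG: unused.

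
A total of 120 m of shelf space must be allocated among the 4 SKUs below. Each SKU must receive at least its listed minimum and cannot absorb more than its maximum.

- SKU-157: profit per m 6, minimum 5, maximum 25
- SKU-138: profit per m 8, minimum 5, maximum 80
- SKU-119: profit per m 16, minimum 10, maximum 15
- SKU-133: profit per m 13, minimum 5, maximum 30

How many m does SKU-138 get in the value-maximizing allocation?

Meeting every minimum uses 5+5+10+5 = 25 m, leaving 95.
Order the SKUs by profit per m: SKU-119 16 > SKU-133 13 > SKU-138 8 > SKU-157 6.
SKU-119 takes 5 more to reach its cap of 15 — 90 left.
Give SKU-133 25 more to hit its cap of 30 — 65 left.
SKU-138 has room for 75 more but only 65 remain, so it gets 70.

70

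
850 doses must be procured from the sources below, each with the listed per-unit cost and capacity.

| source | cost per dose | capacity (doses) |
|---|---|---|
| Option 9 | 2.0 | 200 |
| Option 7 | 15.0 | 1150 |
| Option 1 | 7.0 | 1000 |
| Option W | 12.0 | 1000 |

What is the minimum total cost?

4950

Fill from the cheapest source first.
Option 9 (2.0): use full 200 ; 650 doses to go.
Take 650 from Option 1 at 7.0 to finish.
Option W, Option 7: unused.
Cost = 200×2.0 + 650×7.0 = 4950.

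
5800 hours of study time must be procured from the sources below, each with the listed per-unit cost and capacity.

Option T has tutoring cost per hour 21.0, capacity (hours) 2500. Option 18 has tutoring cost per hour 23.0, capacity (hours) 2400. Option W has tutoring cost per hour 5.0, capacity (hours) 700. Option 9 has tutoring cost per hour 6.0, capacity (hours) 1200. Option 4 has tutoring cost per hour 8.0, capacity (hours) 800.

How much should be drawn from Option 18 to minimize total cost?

600

Use sources in increasing cost order.
Option W (5.0): use full 700 ; 5100 hours to go.
Option 9 at 6.0: take all 1200 hours ; 3900 still needed.
Take 800 from Option 4 at 8.0 ; need 3100 more.
Take 2500 from Option T at 21.0 ; need 600 more.
Take 600 from Option 18 at 23.0 to finish.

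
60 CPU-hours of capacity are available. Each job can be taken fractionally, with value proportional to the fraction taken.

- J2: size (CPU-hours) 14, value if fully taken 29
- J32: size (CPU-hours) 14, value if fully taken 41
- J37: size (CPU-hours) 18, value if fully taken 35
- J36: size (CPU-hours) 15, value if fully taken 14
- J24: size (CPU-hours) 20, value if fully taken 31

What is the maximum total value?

126.7

Rank by value-to-size ratio: J32 41/14≈2.93, J2 29/14≈2.07, J37 35/18≈1.94, J24 31/20≈1.55, J36 14/15≈0.933.
All 14 CPU-hours of J32 fit (value 41) → 46 remain.
All 14 CPU-hours of J2 fit (value 29) → 32 remain.
All 18 CPU-hours of J37 fit (value 35) → 14 remain.
Fill the last 14 CPU-hours with part of J24: 14/20 of it earns 21.7.
Total value = 126.7.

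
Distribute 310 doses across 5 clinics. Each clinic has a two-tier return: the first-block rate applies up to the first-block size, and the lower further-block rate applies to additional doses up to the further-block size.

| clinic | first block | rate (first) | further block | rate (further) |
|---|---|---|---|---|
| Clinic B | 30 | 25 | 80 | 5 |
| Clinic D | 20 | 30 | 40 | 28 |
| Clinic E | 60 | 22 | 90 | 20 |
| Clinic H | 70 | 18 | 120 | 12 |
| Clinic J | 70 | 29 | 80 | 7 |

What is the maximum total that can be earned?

Treat each block as its own option and order by rate: Clinic D/tier1 30 > Clinic J/tier1 29 > Clinic D/tier2 28 > Clinic B/tier1 25 > Clinic E/tier1 22 > Clinic E/tier2 20 > Clinic H/tier1 18 > Clinic H/tier2 12 > Clinic J/tier2 7 > Clinic B/tier2 5.
Fill Clinic D tier1 block (20 at 30) ; 290 left.
Clinic J tier1 at 29: fill all 70 ; 220 left.
Clinic D/tier2 (28): +40 ; 180 left.
Clinic B/tier1 (25): +30 ; 150 left.
Fill Clinic E tier1 block (60 at 22) ; 90 left.
Clinic E/tier2 (20): +90 ; 0 left.
Total = 30×20 + 29×70 + 28×40 + 25×30 + 22×60 + 20×90 = 7620.

7620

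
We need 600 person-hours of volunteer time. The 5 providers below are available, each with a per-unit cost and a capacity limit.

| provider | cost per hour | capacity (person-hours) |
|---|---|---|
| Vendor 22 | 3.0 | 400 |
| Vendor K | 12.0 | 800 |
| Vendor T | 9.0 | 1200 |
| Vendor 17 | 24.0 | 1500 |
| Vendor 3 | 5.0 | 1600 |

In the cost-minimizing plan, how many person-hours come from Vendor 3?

Fill from the cheapest provider first.
Vendor 22 at 3.0: take all 400 person-hours → 200 still needed.
Vendor 3 at 5.0: take 200 of its 1600 → requirement met.
Vendor T, Vendor K, Vendor 17: unused.

200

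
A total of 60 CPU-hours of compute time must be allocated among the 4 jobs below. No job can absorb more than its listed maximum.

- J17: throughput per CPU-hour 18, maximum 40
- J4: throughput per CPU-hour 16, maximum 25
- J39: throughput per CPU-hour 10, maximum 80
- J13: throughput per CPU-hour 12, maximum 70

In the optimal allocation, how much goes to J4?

Highest throughput per CPU-hour first: J17 18 > J4 16 > J13 12 > J39 10.
J17 takes 40 to reach its cap of 40 → 20 left.
J4 has room for 25 but only 20 remain, so it gets 20.

20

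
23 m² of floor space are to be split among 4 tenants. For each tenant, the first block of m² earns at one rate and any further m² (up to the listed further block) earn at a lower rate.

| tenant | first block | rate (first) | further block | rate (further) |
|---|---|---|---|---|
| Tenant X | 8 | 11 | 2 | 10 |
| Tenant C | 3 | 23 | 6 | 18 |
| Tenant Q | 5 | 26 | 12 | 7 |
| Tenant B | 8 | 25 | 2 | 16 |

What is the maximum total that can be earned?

523

Rank every tier by rate: Tenant Q/tier1 26 > Tenant B/tier1 25 > Tenant C/tier1 23 > Tenant C/tier2 18 > Tenant B/tier2 16 > Tenant X/tier1 11 > Tenant X/tier2 10 > Tenant Q/tier2 7.
Fill Tenant Q tier1 block (5 at 26) — 18 left.
Tenant B tier1 at 25: fill all 8 — 10 left.
Tenant C tier1 at 23: fill all 3 — 7 left.
Fill Tenant C tier2 block (6 at 18) — 1 left.
Tenant B/tier2: +1 of 2 at 16; pool empty.
Total = 26×5 + 25×8 + 23×3 + 18×6 + 16×1 = 523.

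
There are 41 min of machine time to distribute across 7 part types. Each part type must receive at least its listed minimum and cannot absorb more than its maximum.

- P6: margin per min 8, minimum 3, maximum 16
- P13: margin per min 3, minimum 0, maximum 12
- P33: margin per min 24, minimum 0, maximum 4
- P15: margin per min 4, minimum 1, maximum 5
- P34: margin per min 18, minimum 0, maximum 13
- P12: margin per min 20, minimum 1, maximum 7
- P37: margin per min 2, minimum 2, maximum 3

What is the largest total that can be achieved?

590

Meeting every minimum uses 3+0+0+1+0+1+2 = 7 min, leaving 34.
Rank by margin per min: P33 24 > P12 20 > P34 18 > P6 8 > P15 4 > P13 3 > P37 2.
P33: +4 to 4 (cap) → 30 left.
P12 takes 6 more to reach its cap of 7 → 24 left.
P34 takes 13 more to reach its cap of 13 → 11 left.
P6 has room for 13 more but only 11 remain, so it gets 14.
Total = 8×14 + 24×4 + 4×1 + 18×13 + 20×7 + 2×2 = 590.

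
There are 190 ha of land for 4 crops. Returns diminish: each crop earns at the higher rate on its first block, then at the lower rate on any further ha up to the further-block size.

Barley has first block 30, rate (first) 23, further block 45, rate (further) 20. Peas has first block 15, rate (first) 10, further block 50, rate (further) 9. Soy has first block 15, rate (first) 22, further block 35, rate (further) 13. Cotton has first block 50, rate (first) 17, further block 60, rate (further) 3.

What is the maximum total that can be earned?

3375

Order all 8 blocks by rate: Barley/T1 23 > Soy/T1 22 > Barley/T2 20 > Cotton/T1 17 > Soy/T2 13 > Peas/T1 10 > Peas/T2 9 > Cotton/T2 3.
Barley/T1 (23): +30 — 160 left.
Soy/T1 (22): +15 — 145 left.
Fill Barley T2 block (45 at 20) — 100 left.
Cotton T1 at 17: fill all 50 — 50 left.
Fill Soy T2 block (35 at 13) — 15 left.
Peas T1 at 10: fill all 15 — 0 left.
Total = 23×30 + 22×15 + 20×45 + 17×50 + 13×35 + 10×15 = 3375.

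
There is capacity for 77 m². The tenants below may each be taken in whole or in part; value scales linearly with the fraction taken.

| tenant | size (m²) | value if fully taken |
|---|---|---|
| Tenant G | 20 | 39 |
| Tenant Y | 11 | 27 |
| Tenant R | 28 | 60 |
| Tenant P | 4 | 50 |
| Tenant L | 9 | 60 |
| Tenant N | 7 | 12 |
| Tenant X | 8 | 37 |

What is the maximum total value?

267.15

Best value per unit of size first: Tenant P 50/4≈12.5, Tenant L 60/9≈6.67, Tenant X 37/8≈4.62, Tenant Y 27/11≈2.45, Tenant R 60/28≈2.14, Tenant G 39/20≈1.95, Tenant N 12/7≈1.71.
All 4 m² of Tenant P fit (value 50) ; 73 remain.
All 9 m² of Tenant L fit (value 60) ; 64 remain.
Take all of Tenant X (8 m², value 37) ; 56 m² left.
Tenant Y: take in full, 11 m² for value 27 ; 45 left.
Tenant R: take in full, 28 m² for value 60 ; 17 left.
Fill the last 17 m² with part of Tenant G: 17/20 of it earns 33.15.
Total value = 267.15.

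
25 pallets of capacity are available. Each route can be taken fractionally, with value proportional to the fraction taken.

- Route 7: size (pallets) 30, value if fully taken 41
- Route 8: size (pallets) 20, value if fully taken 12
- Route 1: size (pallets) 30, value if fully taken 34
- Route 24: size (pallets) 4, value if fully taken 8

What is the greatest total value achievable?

36.7

Best value per unit of size first: Route 24 8/4≈2, Route 7 41/30≈1.37, Route 1 34/30≈1.13, Route 8 12/20≈0.6.
Route 24: take in full, 4 pallets for value 8 → 21 left.
Fill the last 21 pallets with part of Route 7: 21/30 of it earns 28.7.
Total value = 36.7.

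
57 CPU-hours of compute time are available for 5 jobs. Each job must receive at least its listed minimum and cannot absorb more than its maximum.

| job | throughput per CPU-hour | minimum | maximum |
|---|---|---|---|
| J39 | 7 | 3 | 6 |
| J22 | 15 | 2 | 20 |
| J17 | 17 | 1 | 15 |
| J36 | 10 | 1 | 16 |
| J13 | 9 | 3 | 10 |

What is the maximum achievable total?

763

Meeting every minimum uses 3+2+1+1+3 = 10 CPU-hours, leaving 47.
Highest throughput per CPU-hour first: J17 17 > J22 15 > J36 10 > J13 9 > J39 7.
Give J17 14 more to hit its cap of 15 — 33 left.
Give J22 18 more to hit its cap of 20 — 15 left.
J36 takes 15 more to reach its cap of 16 — 0 left.
Total = 7×3 + 15×20 + 17×15 + 10×16 + 9×3 = 763.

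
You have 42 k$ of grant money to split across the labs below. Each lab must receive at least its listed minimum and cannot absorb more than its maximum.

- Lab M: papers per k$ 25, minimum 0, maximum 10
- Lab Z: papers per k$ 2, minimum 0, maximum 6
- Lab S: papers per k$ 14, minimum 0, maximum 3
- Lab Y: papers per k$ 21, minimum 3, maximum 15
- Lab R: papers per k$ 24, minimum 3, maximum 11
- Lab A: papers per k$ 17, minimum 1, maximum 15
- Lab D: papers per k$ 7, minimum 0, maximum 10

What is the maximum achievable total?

Meeting every minimum uses 0+0+0+3+3+1+0 = 7 k$, leaving 35.
Order the labs by papers per k$: Lab M 25 > Lab R 24 > Lab Y 21 > Lab A 17 > Lab S 14 > Lab D 7 > Lab Z 2.
Lab M takes 10 more to reach its cap of 10 — 25 left.
Lab R: +8 to 11 (cap) — 17 left.
Lab Y takes 12 more to reach its cap of 15 — 5 left.
Lab A has room for 14 more but only 5 remain, so it gets 6.
Total = 25×10 + 21×15 + 24×11 + 17×6 = 931.

931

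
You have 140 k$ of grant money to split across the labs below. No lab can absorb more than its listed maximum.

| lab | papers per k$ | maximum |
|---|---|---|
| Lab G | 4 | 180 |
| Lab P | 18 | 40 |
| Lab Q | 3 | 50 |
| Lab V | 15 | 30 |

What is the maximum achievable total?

1450

Order the labs by papers per k$: Lab P 18 > Lab V 15 > Lab G 4 > Lab Q 3.
Lab P: +40 to 40 (cap) → 100 left.
Lab V: +30 to 30 (cap) → 70 left.
Lab G: +70 (room for 180) → 70. Pool exhausted.
Total = 4×70 + 18×40 + 15×30 = 1450.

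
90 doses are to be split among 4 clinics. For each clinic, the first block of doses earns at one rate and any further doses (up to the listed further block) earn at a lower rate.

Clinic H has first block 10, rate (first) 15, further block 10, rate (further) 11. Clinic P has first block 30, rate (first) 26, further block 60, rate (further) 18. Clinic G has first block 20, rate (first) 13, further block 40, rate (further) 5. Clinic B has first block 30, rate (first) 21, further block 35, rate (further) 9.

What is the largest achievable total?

Rank every tier by rate: Clinic P/tier1 26 > Clinic B/tier1 21 > Clinic P/tier2 18 > Clinic H/tier1 15 > Clinic G/tier1 13 > Clinic H/tier2 11 > Clinic B/tier2 9 > Clinic G/tier2 5.
Clinic P/tier1 (26): +30 — 60 left.
Clinic B tier1 at 21: fill all 30 — 30 left.
Clinic P tier2 at 18: only 30 left, fill 30.
Total = 26×30 + 21×30 + 18×30 = 1950.

1950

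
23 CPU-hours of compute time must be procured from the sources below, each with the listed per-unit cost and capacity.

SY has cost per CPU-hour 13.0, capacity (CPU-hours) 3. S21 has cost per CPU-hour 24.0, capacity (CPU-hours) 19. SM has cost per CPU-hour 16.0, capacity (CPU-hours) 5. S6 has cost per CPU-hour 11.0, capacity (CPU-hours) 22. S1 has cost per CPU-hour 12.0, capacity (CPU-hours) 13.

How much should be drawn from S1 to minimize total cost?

1

Use sources in increasing cost order.
S6 (11.0): use full 22 → 1 CPU-hours to go.
S1 at 12.0: take 1 of its 13 → requirement met.
SY, SM, S21: unused.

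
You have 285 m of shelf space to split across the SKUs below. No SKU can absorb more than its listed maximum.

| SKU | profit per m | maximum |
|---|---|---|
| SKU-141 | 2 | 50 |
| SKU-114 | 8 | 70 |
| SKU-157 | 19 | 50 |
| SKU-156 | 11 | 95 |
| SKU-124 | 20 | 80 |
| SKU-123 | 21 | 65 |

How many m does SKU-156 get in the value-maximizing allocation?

Highest profit per m first: SKU-123 21 > SKU-124 20 > SKU-157 19 > SKU-156 11 > SKU-114 8 > SKU-141 2.
SKU-123 takes 65 to reach its cap of 65 ; 220 left.
SKU-124: +80 to 80 (cap) ; 140 left.
Give SKU-157 50 to hit its cap of 50 ; 90 left.
Only 90 left; SKU-156 takes them to reach 90.

90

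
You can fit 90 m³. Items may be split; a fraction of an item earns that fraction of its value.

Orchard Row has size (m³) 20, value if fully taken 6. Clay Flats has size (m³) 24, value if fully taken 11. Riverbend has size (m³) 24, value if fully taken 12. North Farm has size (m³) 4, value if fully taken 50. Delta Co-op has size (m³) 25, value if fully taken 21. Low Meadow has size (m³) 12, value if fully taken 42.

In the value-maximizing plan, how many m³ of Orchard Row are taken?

Rank by value-to-size ratio: North Farm 50/4≈12.5, Low Meadow 42/12≈3.5, Delta Co-op 21/25≈0.84, Riverbend 12/24≈0.5, Clay Flats 11/24≈0.458, Orchard Row 6/20≈0.3.
North Farm: take in full, 4 m³ for value 50 → 86 left.
Take all of Low Meadow (12 m³, value 42) → 74 m³ left.
Delta Co-op: take in full, 25 m³ for value 21 → 49 left.
Riverbend: take in full, 24 m³ for value 12 → 25 left.
All 24 m³ of Clay Flats fit (value 11) → 1 remain.
1 m³ left: a 1/20 share of Orchard Row gives 6×1/20 = 0.3.

1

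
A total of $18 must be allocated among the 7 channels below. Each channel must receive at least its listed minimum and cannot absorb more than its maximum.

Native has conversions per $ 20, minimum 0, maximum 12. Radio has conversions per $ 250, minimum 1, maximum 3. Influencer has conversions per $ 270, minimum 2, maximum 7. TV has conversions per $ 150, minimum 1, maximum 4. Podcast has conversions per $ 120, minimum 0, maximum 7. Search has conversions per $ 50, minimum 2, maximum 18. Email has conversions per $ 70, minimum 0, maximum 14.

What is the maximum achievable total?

3580

Meeting every minimum uses 0+1+2+1+0+2+0 = 6 $, leaving 12.
Highest conversions per $ first: Influencer 270 > Radio 250 > TV 150 > Podcast 120 > Email 70 > Search 50 > Native 20.
Influencer takes 5 more to reach its cap of 7 ; 7 left.
Give Radio 2 more to hit its cap of 3 ; 5 left.
Give TV 3 more to hit its cap of 4 ; 2 left.
Only 2 left; Podcast takes them to reach 2.
Total = 250×3 + 270×7 + 150×4 + 120×2 + 50×2 = 3580.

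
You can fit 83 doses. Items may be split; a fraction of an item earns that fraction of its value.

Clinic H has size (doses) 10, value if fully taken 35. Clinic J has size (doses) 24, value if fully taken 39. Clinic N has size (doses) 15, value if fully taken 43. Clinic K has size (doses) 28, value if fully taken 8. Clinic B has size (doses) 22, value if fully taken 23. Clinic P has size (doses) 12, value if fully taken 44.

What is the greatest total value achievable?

184

Sort by value density: Clinic P 44/12≈3.67, Clinic H 35/10≈3.5, Clinic N 43/15≈2.87, Clinic J 39/24≈1.62, Clinic B 23/22≈1.05, Clinic K 8/28≈0.286.
Take all of Clinic P (12 doses, value 44) ; 71 doses left.
Clinic H: take in full, 10 doses for value 35 ; 61 left.
Clinic N: take in full, 15 doses for value 43 ; 46 left.
Take all of Clinic J (24 doses, value 39) ; 22 doses left.
Take all of Clinic B (22 doses, value 23) ; 0 doses left.
Total value = 184.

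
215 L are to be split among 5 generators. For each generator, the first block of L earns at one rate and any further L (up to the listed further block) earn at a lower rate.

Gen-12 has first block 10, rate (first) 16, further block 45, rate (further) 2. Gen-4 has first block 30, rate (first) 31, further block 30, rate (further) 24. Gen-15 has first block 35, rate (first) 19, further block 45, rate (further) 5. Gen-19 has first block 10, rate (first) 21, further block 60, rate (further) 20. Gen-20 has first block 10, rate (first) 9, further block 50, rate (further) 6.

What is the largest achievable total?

Treat each block as its own option and order by rate: Gen-4/T1 31 > Gen-4/T2 24 > Gen-19/T1 21 > Gen-19/T2 20 > Gen-15/T1 19 > Gen-12/T1 16 > Gen-20/T1 9 > Gen-20/T2 6 > Gen-15/T2 5 > Gen-12/T2 2.
Fill Gen-4 T1 block (30 at 31) — 185 left.
Fill Gen-4 T2 block (30 at 24) — 155 left.
Fill Gen-19 T1 block (10 at 21) — 145 left.
Gen-19 T2 at 20: fill all 60 — 85 left.
Fill Gen-15 T1 block (35 at 19) — 50 left.
Gen-12/T1 (16): +10 — 40 left.
Gen-20 T1 at 9: fill all 10 — 30 left.
Gen-20/T2: +30 of 50 at 6; pool empty.
Total = 31×30 + 24×30 + 21×10 + 20×60 + 19×35 + 16×10 + 9×10 + 6×30 = 4155.

4155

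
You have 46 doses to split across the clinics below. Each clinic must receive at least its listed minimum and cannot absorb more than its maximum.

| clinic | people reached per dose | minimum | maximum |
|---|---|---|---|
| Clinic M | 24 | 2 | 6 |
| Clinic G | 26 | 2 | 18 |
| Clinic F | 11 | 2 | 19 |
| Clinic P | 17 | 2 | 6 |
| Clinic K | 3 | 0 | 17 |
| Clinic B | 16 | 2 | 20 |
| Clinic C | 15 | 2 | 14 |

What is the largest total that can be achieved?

958

Meeting every minimum uses 2+2+2+2+0+2+2 = 12 doses, leaving 34.
Rank by people reached per dose: Clinic G 26 > Clinic M 24 > Clinic P 17 > Clinic B 16 > Clinic C 15 > Clinic F 11 > Clinic K 3.
Give Clinic G 16 more to hit its cap of 18 ; 18 left.
Clinic M takes 4 more to reach its cap of 6 ; 14 left.
Clinic P takes 4 more to reach its cap of 6 ; 10 left.
Clinic B has room for 18 more but only 10 remain, so it gets 12.
Total = 24×6 + 26×18 + 11×2 + 17×6 + 16×12 + 15×2 = 958.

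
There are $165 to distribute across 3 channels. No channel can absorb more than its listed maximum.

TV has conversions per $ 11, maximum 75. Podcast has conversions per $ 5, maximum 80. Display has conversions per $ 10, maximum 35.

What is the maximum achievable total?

Rank by conversions per $: TV 11 > Display 10 > Podcast 5.
Give TV 75 to hit its cap of 75 → 90 left.
Display: +35 to 35 (cap) → 55 left.
Podcast: +55 (room for 80) → 55. Pool exhausted.
Total = 11×75 + 5×55 + 10×35 = 1450.

1450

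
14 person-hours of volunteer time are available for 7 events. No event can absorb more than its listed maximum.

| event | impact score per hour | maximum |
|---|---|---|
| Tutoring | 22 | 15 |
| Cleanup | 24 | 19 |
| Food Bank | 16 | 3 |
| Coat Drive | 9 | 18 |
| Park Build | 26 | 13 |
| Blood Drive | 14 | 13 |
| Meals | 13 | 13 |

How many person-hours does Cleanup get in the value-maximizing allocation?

1

Order the events by impact score per hour: Park Build 26 > Cleanup 24 > Tutoring 22 > Food Bank 16 > Blood Drive 14 > Meals 13 > Coat Drive 9.
Park Build: +13 to 13 (cap) ; 1 left.
Cleanup: +1 (room for 19) → 1. Pool exhausted.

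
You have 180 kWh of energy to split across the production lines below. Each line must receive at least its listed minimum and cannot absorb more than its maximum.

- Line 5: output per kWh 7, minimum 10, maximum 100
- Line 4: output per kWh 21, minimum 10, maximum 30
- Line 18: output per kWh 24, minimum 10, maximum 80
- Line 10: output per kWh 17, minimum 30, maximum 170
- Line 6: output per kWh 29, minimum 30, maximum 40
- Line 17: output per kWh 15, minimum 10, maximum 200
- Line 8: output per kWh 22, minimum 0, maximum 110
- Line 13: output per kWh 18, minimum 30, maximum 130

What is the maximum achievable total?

Meeting every minimum uses 10+10+10+30+30+10+0+30 = 130 kWh, leaving 50.
Rank by output per kWh: Line 6 29 > Line 18 24 > Line 8 22 > Line 4 21 > Line 13 18 > Line 10 17 > Line 17 15 > Line 5 7.
Give Line 6 10 more to hit its cap of 40 — 40 left.
Line 18 has room for 70 more but only 40 remain, so it gets 50.
Total = 7×10 + 21×10 + 24×50 + 17×30 + 29×40 + 15×10 + 18×30 = 3840.

3840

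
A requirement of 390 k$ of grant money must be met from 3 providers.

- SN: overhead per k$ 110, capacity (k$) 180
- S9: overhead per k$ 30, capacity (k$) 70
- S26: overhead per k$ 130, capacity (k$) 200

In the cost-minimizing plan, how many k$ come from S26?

Fill from the cheapest provider first.
S9 at 30: take all 70 k$ → 320 still needed.
Take 180 from SN at 110 → need 140 more.
S26 (130): take the remaining 140 → done.

140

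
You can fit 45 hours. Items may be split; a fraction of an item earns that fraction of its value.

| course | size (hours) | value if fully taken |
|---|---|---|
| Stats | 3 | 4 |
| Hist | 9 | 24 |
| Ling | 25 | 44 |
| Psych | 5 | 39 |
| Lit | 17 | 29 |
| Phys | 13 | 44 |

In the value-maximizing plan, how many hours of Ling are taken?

Rank by value-to-size ratio: Psych 39/5≈7.8, Phys 44/13≈3.38, Hist 24/9≈2.67, Ling 44/25≈1.76, Lit 29/17≈1.71, Stats 4/3≈1.33.
Take all of Psych (5 hours, value 39) ; 40 hours left.
Take all of Phys (13 hours, value 44) ; 27 hours left.
Hist: take in full, 9 hours for value 24 ; 18 left.
18 hours left: a 18/25 share of Ling gives 44×18/25 = 31.68.

18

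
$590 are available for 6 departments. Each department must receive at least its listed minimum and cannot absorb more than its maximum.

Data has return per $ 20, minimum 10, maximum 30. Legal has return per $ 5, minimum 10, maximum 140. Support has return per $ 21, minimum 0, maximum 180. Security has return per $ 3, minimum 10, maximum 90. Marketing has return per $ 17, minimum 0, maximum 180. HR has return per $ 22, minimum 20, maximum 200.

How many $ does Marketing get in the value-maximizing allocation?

Meeting every minimum uses 10+10+0+10+0+20 = 50 $, leaving 540.
Order the departments by return per $: HR 22 > Support 21 > Data 20 > Marketing 17 > Legal 5 > Security 3.
HR takes 180 more to reach its cap of 200 ; 360 left.
Support: +180 to 180 (cap) ; 180 left.
Give Data 20 more to hit its cap of 30 ; 160 left.
Marketing: +160 (room for 180) → 160. Pool exhausted.

160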